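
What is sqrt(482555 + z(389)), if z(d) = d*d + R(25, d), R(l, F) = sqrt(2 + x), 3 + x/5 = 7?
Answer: sqrt(633876 + sqrt(22)) ≈ 796.17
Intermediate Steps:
x = 20 (x = -15 + 5*7 = -15 + 35 = 20)
R(l, F) = sqrt(22) (R(l, F) = sqrt(2 + 20) = sqrt(22))
z(d) = sqrt(22) + d**2 (z(d) = d*d + sqrt(22) = d**2 + sqrt(22) = sqrt(22) + d**2)
sqrt(482555 + z(389)) = sqrt(482555 + (sqrt(22) + 389**2)) = sqrt(482555 + (sqrt(22) + 151321)) = sqrt(482555 + (151321 + sqrt(22))) = sqrt(633876 + sqrt(22))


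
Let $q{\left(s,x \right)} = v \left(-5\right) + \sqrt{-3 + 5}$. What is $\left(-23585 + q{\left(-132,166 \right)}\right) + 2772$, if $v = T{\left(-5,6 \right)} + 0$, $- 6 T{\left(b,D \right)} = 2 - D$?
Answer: $- \frac{62449}{3} + \sqrt{2} \approx -20815.0$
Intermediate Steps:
$T{\left(b,D \right)} = - \frac{1}{3} + \frac{D}{6}$ ($T{\left(b,D \right)} = - \frac{2 - D}{6} = - \frac{1}{3} + \frac{D}{6}$)
$v = \frac{2}{3}$ ($v = \left(- \frac{1}{3} + \frac{1}{6} \cdot 6\right) + 0 = \left(- \frac{1}{3} + 1\right) + 0 = \frac{2}{3} + 0 = \frac{2}{3} \approx 0.66667$)
$q{\left(s,x \right)} = - \frac{10}{3} + \sqrt{2}$ ($q{\left(s,x \right)} = \frac{2}{3} \left(-5\right) + \sqrt{-3 + 5} = - \frac{10}{3} + \sqrt{2}$)
$\left(-23585 + q{\left(-132,166 \right)}\right) + 2772 = \left(-23585 - \left(\frac{10}{3} - \sqrt{2}\right)\right) + 2772 = \left(- \frac{70765}{3} + \sqrt{2}\right) + 2772 = - \frac{62449}{3} + \sqrt{2}$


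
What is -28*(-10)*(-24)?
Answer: -6720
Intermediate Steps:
-28*(-10)*(-24) = 280*(-24) = -6720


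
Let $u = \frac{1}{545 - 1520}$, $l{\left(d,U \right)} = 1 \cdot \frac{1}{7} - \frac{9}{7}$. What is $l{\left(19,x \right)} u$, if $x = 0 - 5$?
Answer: $\frac{8}{6825} \approx 0.0011722$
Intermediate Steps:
$x = -5$
$l{\left(d,U \right)} = - \frac{8}{7}$ ($l{\left(d,U \right)} = 1 \cdot \frac{1}{7} - \frac{9}{7} = \frac{1}{7} - \frac{9}{7} = - \frac{8}{7}$)
$u = - \frac{1}{975}$ ($u = \frac{1}{-975} = - \frac{1}{975} \approx -0.0010256$)
$l{\left(19,x \right)} u = \left(- \frac{8}{7}\right) \left(- \frac{1}{975}\right) = \frac{8}{6825}$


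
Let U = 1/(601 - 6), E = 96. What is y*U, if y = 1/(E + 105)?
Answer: 1/119595 ≈ 8.3616e-6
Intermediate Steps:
U = 1/595 ≈ 0.0016807
y = 1/201 (y = 1/(96 + 105) = 1/201 ≈ 0.0049751)
y*U = (1/201)*(1/595) = 1/119595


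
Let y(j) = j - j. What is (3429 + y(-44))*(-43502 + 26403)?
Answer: -58632471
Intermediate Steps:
y(j) = 0
(3429 + y(-44))*(-43502 + 26403) = (3429 + 0)*(-43502 + 26403) = 3429*(-17099) = -58632471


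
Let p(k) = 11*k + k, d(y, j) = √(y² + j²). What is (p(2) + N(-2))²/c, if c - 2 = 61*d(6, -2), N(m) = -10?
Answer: -98/37209 + 5978*√10/37209 ≈ 0.50542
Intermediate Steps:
d(y, j) = √(j² + y²)
p(k) = 12*k
c = 2 + 122*√10 (c = 2 + 61*√((-2)² + 6²) = 2 + 61*√(4 + 36) = 2 + 61*√40 = 2 + 61*(2*√10) = 2 + 122*√10 ≈ 387.80)
(p(2) + N(-2))²/c = (12*2 - 10)²/(2 + 122*√10) = (24 - 10)²/(2 + 122*√10) = 14²/(2 + 122*√10) = 196/(2 + 122*√10)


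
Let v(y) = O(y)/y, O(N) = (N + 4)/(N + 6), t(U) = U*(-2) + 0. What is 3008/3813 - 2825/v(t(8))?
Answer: 47875336/1271 ≈ 37667.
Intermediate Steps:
t(U) = -2*U (t(U) = -2*U + 0 = -2*U)
O(N) = (4 + N)/(6 + N)
v(y) = (4 + y)/(y*(6 + y)) (v(y) = ((4 + y)/(6 + y))/y = (4 + y)/(y*(6 + y)))
3008/3813 - 2825/v(t(8)) = 3008/3813 - 2825*(-16*(6 - 2*8)/(4 - 2*8)) = 3008*(1/3813) - 2825*(-16*(6 - 16)/(4 - 16)) = 3008/3813 - 2825/((-1/16*(-12)/(-10))) = 3008/3813 - 2825/((-1/16*(-1/10)*(-12))) = 3008/3813 - 2825/(-3/40) = 3008/3813 - 2825*(-40/3) = 3008/3813 + 113000/3 = 47875336/1271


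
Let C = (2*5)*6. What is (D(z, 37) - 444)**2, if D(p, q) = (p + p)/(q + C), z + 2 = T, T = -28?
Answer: 1860024384/9409 ≈ 1.9769e+5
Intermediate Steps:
z = -30 (z = -2 - 28 = -30)
C = 60 (C = 10*6 = 60)
D(p, q) = 2*p/(60 + q) (D(p, q) = (p + p)/(q + 60) = (2*p)/(60 + q) = 2*p/(60 + q))
(D(z, 37) - 444)**2 = (2*(-30)/(60 + 37) - 444)**2 = (2*(-30)/97 - 444)**2 = (2*(-30)*(1/97) - 444)**2 = (-60/97 - 444)**2 = (-43128/97)**2 = 1860024384/9409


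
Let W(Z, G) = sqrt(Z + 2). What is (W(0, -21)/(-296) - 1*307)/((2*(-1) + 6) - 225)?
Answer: 307/221 + sqrt(2)/65416 ≈ 1.3892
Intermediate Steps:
W(Z, G) = sqrt(2 + Z)
(W(0, -21)/(-296) - 1*307)/((2*(-1) + 6) - 225) = (sqrt(2 + 0)/(-296) - 1*307)/((2*(-1) + 6) - 225) = (sqrt(2)*(-1/296) - 307)/((-2 + 6) - 225) = (-sqrt(2)/296 - 307)/(4 - 225) = (-307 - sqrt(2)/296)/(-221) = (-307 - sqrt(2)/296)*(-1/221) = 307/221 + sqrt(2)/65416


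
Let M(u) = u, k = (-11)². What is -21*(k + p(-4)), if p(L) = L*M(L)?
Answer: -2877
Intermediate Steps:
k = 121
p(L) = L² (p(L) = L*L = L²)
-21*(k + p(-4)) = -21*(121 + (-4)²) = -21*(121 + 16) = -21*137 = -2877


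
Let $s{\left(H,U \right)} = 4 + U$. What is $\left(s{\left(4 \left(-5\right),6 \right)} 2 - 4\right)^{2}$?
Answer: $256$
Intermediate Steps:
$\left(s{\left(4 \left(-5\right),6 \right)} 2 - 4\right)^{2} = \left(\left(4 + 6\right) 2 - 4\right)^{2} = \left(10 \cdot 2 - 4\right)^{2} = \left(20 - 4\right)^{2} = 16^{2} = 256$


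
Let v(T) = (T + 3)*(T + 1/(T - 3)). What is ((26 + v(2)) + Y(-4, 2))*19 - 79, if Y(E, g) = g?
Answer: 548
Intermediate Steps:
v(T) = (3 + T)*(T + 1/(-3 + T))
((26 + v(2)) + Y(-4, 2))*19 - 79 = ((26 + (3 + 2³ - 8*2)/(-3 + 2)) + 2)*19 - 79 = ((26 + (3 + 8 - 16)/(-1)) + 2)*19 - 79 = ((26 - 1*(-5)) + 2)*19 - 79 = ((26 + 5) + 2)*19 - 79 = (31 + 2)*19 - 79 = 33*19 - 79 = 627 - 79 = 548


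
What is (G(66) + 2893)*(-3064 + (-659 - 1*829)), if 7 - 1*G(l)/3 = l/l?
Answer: -13250872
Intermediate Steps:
G(l) = 18 (G(l) = 21 - 3*l/l = 21 - 3*1 = 21 - 3 = 18)
(G(66) + 2893)*(-3064 + (-659 - 1*829)) = (18 + 2893)*(-3064 + (-659 - 1*829)) = 2911*(-3064 + (-659 - 829)) = 2911*(-3064 - 1488) = 2911*(-4552) = -13250872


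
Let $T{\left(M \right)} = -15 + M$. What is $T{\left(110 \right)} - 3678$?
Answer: $-3583$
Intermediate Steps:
$T{\left(110 \right)} - 3678 = \left(-15 + 110\right) - 3678 = 95 - 3678 = -3583$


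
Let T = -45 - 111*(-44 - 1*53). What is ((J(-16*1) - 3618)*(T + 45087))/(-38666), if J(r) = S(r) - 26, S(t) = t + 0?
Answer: 102130470/19333 ≈ 5282.7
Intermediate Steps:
S(t) = t
J(r) = -26 + r (J(r) = r - 26 = -26 + r)
T = 10722 (T = -45 - 111*(-44 - 53) = -45 - 111*(-97) = -45 + 10767 = 10722)
((J(-16*1) - 3618)*(T + 45087))/(-38666) = (((-26 - 16*1) - 3618)*(10722 + 45087))/(-38666) = (((-26 - 16) - 3618)*55809)*(-1/38666) = ((-42 - 3618)*55809)*(-1/38666) = -3660*55809*(-1/38666) = -204260940*(-1/38666) = 102130470/19333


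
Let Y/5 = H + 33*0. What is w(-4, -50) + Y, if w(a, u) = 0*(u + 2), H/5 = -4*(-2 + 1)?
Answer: 100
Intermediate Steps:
H = 20 (H = 5*(-4*(-2 + 1)) = 5*(-4*(-1)) = 5*4 = 20)
Y = 100 (Y = 5*(20 + 33*0) = 5*(20 + 0) = 5*20 = 100)
w(a, u) = 0 (w(a, u) = 0*(2 + u) = 0)
w(-4, -50) + Y = 0 + 100 = 100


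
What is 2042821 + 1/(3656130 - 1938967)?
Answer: 3507856636824/1717163 ≈ 2.0428e+6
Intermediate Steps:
2042821 + 1/(3656130 - 1938967) = 2042821 + 1/1717163 = 3507856636824/1717163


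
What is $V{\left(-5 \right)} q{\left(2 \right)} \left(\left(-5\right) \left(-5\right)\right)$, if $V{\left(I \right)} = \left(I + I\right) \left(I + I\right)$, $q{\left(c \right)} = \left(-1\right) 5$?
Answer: $-12500$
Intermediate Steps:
$q{\left(c \right)} = -5$
$V{\left(I \right)} = 4 I^{2}$ ($V{\left(I \right)} = 2 I 2 I = 4 I^{2}$)
$V{\left(-5 \right)} q{\left(2 \right)} \left(\left(-5\right) \left(-5\right)\right) = 4 \left(-5\right)^{2} \left(-5\right) \left(\left(-5\right) \left(-5\right)\right) = 4 \cdot 25 \left(-5\right) 25 = 100 \left(-5\right) 25 = \left(-500\right) 25 = -12500$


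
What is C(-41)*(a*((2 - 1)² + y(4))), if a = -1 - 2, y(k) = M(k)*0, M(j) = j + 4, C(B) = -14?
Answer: 42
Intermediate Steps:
M(j) = 4 + j
y(k) = 0 (y(k) = (4 + k)*0 = 0)
a = -3
C(-41)*(a*((2 - 1)² + y(4))) = -(-42)*((2 - 1)² + 0) = -(-42)*(1² + 0) = -(-42)*(1 + 0) = -(-42) = -14*(-3) = 42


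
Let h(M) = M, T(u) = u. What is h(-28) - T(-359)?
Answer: 331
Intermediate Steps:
h(-28) - T(-359) = -28 - 1*(-359) = -28 + 359 = 331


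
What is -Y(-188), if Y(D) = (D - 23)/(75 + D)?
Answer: -211/113 ≈ -1.8673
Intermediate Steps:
Y(D) = (-23 + D)/(75 + D)
-Y(-188) = -(-23 - 188)/(75 - 188) = -(-211)/(-113) = -(-1)*(-211)/113 = -1*211/113 = -211/113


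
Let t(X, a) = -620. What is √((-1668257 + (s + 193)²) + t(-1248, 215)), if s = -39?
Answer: I*√1645161 ≈ 1282.6*I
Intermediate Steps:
√((-1668257 + (s + 193)²) + t(-1248, 215)) = √((-1668257 + (-39 + 193)²) - 620) = √((-1668257 + 154²) - 620) = √((-1668257 + 23716) - 620) = √(-1644541 - 620) = √(-1645161) = I*√1645161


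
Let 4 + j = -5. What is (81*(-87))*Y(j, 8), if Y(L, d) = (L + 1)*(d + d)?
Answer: 902016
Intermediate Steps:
j = -9 (j = -4 - 5 = -9)
Y(L, d) = 2*d*(1 + L) (Y(L, d) = (1 + L)*(2*d) = 2*d*(1 + L))
(81*(-87))*Y(j, 8) = (81*(-87))*(2*8*(1 - 9)) = -14094*8*(-8) = -7047*(-128) = 902016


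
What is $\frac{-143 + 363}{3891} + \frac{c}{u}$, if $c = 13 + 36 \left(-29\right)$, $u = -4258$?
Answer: $\frac{4948381}{16567878} \approx 0.29867$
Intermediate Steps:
$c = -1031$ ($c = 13 - 1044 = -1031$)
$\frac{-143 + 363}{3891} + \frac{c}{u} = \frac{-143 + 363}{3891} - \frac{1031}{-4258} = 220 \cdot \frac{1}{3891} - - \frac{1031}{4258} = \frac{220}{3891} + \frac{1031}{4258} = \frac{4948381}{16567878}$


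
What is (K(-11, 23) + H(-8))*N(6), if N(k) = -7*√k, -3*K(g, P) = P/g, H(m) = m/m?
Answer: -392*√6/33 ≈ -29.097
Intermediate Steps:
H(m) = 1
K(g, P) = -P/(3*g)
(K(-11, 23) + H(-8))*N(6) = (-⅓*23/(-11) + 1)*(-7*√6) = (-⅓*23*(-1/11) + 1)*(-7*√6) = (23/33 + 1)*(-7*√6) = 56*(-7*√6)/33 = -392*√6/33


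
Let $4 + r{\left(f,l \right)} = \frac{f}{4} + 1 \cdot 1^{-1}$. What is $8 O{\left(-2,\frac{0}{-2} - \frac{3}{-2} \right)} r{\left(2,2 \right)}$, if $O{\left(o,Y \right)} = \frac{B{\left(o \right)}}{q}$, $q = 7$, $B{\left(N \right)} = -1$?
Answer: $\frac{20}{7} \approx 2.8571$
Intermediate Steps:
$O{\left(o,Y \right)} = - \frac{1}{7}$
$r{\left(f,l \right)} = -3 + \frac{f}{4}$ ($r{\left(f,l \right)} = -4 + \left(\frac{f}{4} + 1 \cdot 1^{-1}\right) = -4 + \left(f \frac{1}{4} + 1 \cdot 1\right) = -4 + \left(\frac{f}{4} + 1\right) = -4 + \left(1 + \frac{f}{4}\right) = -3 + \frac{f}{4}$)
$8 O{\left(-2,\frac{0}{-2} - \frac{3}{-2} \right)} r{\left(2,2 \right)} = 8 \left(- \frac{1}{7}\right) \left(-3 + \frac{1}{4} \cdot 2\right) = - \frac{8 \left(-3 + \frac{1}{2}\right)}{7} = \left(- \frac{8}{7}\right) \left(- \frac{5}{2}\right) = \frac{20}{7}$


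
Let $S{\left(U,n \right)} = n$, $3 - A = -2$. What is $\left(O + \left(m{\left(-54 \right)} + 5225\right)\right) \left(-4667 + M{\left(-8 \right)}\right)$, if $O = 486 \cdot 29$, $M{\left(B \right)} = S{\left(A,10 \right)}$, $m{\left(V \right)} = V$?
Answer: $-89717105$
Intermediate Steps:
$A = 5$ ($A = 3 - -2 = 3 + 2 = 5$)
$M{\left(B \right)} = 10$
$O = 14094$
$\left(O + \left(m{\left(-54 \right)} + 5225\right)\right) \left(-4667 + M{\left(-8 \right)}\right) = \left(14094 + \left(-54 + 5225\right)\right) \left(-4667 + 10\right) = \left(14094 + 5171\right) \left(-4657\right) = 19265 \left(-4657\right) = -89717105$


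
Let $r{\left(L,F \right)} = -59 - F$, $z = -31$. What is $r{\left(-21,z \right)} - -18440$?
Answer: $18412$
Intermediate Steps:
$r{\left(-21,z \right)} - -18440 = \left(-59 - -31\right) - -18440 = \left(-59 + 31\right) + 18440 = -28 + 18440 = 18412$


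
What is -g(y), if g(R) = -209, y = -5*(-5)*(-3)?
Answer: 209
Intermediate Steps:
y = -75 (y = 25*(-3) = -75)
-g(y) = -1*(-209) = 209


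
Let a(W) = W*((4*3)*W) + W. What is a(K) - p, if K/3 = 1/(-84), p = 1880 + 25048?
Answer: -1319473/49 ≈ -26928.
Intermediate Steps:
p = 26928
K = -1/28 (K = 3/(-84) = 3*(-1/84) = -1/28 ≈ -0.035714)
a(W) = W + 12*W**2 (a(W) = W*(12*W) + W = 12*W**2 + W = W + 12*W**2)
a(K) - p = -(1 + 12*(-1/28))/28 - 1*26928 = -(1 - 3/7)/28 - 26928 = -1/28*4/7 - 26928 = -1/49 - 26928 = -1319473/49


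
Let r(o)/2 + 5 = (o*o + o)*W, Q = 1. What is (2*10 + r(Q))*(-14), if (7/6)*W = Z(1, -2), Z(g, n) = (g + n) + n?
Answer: 4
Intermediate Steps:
Z(g, n) = g + 2*n
W = -18/7 (W = 6*(1 + 2*(-2))/7 = 6*(1 - 4)/7 = (6/7)*(-3) = -18/7 ≈ -2.5714)
r(o) = -10 - 36*o/7 - 36*o**2/7 (r(o) = -10 + 2*((o*o + o)*(-18/7)) = -10 + 2*((o**2 + o)*(-18/7)) = -10 + 2*((o + o**2)*(-18/7)) = -10 + 2*(-18*o/7 - 18*o**2/7) = -10 + (-36*o/7 - 36*o**2/7) = -10 - 36*o/7 - 36*o**2/7)
(2*10 + r(Q))*(-14) = (2*10 + (-10 - 36/7*1 - 36/7*1**2))*(-14) = (20 + (-10 - 36/7 - 36/7*1))*(-14) = (20 + (-10 - 36/7 - 36/7))*(-14) = (20 - 142/7)*(-14) = -2/7*(-14) = 4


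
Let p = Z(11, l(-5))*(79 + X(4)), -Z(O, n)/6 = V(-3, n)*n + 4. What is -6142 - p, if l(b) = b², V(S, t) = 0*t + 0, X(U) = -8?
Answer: -4438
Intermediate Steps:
V(S, t) = 0 (V(S, t) = 0 + 0 = 0)
Z(O, n) = -24 (Z(O, n) = -6*(0*n + 4) = -6*(0 + 4) = -6*4 = -24)
p = -1704 (p = -24*(79 - 8) = -24*71 = -1704)
-6142 - p = -6142 - 1*(-1704) = -6142 + 1704 = -4438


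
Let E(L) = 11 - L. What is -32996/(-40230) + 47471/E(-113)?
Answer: 956924917/2494260 ≈ 383.65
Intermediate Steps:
-32996/(-40230) + 47471/E(-113) = -32996/(-40230) + 47471/(11 - 1*(-113)) = -32996*(-1/40230) + 47471/(11 + 113) = 16498/20115 + 47471/124 = 956924917/2494260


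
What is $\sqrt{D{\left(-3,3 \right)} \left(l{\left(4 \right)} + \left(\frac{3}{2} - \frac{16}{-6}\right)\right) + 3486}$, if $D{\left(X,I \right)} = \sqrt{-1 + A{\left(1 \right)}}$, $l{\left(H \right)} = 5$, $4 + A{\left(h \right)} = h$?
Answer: $\frac{\sqrt{31374 + 165 i}}{3} \approx 59.043 + 0.15526 i$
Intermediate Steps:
$A{\left(h \right)} = -4 + h$
$D{\left(X,I \right)} = 2 i$ ($D{\left(X,I \right)} = \sqrt{-1 + \left(-4 + 1\right)} = \sqrt{-1 - 3} = \sqrt{-4} = 2 i$)
$\sqrt{D{\left(-3,3 \right)} \left(l{\left(4 \right)} + \left(\frac{3}{2} - \frac{16}{-6}\right)\right) + 3486} = \sqrt{2 i \left(5 + \left(\frac{3}{2} - \frac{16}{-6}\right)\right) + 3486} = \sqrt{2 i \left(5 + \left(3 \cdot \frac{1}{2} - - \frac{8}{3}\right)\right) + 3486} = \sqrt{2 i \left(5 + \left(\frac{3}{2} + \frac{8}{3}\right)\right) + 3486} = \sqrt{2 i \left(5 + \frac{25}{6}\right) + 3486} = \sqrt{2 i \frac{55}{6} + 3486} = \sqrt{\frac{55 i}{3} + 3486} = \sqrt{3486 + \frac{55 i}{3}}$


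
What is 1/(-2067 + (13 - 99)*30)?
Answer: -1/4647 ≈ -0.00021519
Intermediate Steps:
1/(-2067 + (13 - 99)*30) = 1/(-2067 - 86*30) = 1/(-2067 - 2580) = 1/(-4647) = -1/4647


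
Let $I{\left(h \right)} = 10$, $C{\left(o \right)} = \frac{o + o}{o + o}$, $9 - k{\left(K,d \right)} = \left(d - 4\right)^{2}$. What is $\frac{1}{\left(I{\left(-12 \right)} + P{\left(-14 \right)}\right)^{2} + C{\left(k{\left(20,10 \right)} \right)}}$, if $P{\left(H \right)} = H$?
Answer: $\frac{1}{17} \approx 0.058824$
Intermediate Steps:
$k{\left(K,d \right)} = 9 - \left(-4 + d\right)^{2}$ ($k{\left(K,d \right)} = 9 - \left(d - 4\right)^{2} = 9 - \left(-4 + d\right)^{2}$)
$C{\left(o \right)} = 1$ ($C{\left(o \right)} = \frac{2 o}{2 o} = 2 o \frac{1}{2 o} = 1$)
$\frac{1}{\left(I{\left(-12 \right)} + P{\left(-14 \right)}\right)^{2} + C{\left(k{\left(20,10 \right)} \right)}} = \frac{1}{\left(10 - 14\right)^{2} + 1} = \frac{1}{\left(-4\right)^{2} + 1} = \frac{1}{16 + 1} = \frac{1}{17}$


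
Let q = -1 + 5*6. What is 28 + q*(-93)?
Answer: -2669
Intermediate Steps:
q = 29 (q = -1 + 30 = 29)
28 + q*(-93) = 28 + 29*(-93) = 28 - 2697 = -2669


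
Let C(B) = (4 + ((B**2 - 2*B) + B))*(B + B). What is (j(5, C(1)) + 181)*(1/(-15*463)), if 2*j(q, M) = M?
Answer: -37/1389 ≈ -0.026638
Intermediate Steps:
C(B) = 2*B*(4 + B**2 - B) (C(B) = (4 + (B**2 - B))*(2*B) = (4 + B**2 - B)*(2*B) = 2*B*(4 + B**2 - B))
j(q, M) = M/2
(j(5, C(1)) + 181)*(1/(-15*463)) = ((2*1*(4 + 1**2 - 1*1))/2 + 181)*(1/(-15*463)) = ((2*1*(4 + 1 - 1))/2 + 181)*(-1/15*1/463) = ((2*1*4)/2 + 181)*(-1/6945) = ((1/2)*8 + 181)*(-1/6945) = (4 + 181)*(-1/6945) = 185*(-1/6945) = -37/1389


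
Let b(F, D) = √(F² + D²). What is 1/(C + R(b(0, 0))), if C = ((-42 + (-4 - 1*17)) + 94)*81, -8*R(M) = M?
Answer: 1/2511 ≈ 0.00039825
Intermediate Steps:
b(F, D) = √(D² + F²)
R(M) = -M/8
C = 2511 (C = ((-42 + (-4 - 17)) + 94)*81 = ((-42 - 21) + 94)*81 = (-63 + 94)*81 = 31*81 = 2511)
1/(C + R(b(0, 0))) = 1/(2511 - √(0² + 0²)/8) = 1/(2511 - √(0 + 0)/8) = 1/(2511 - √0/8) = 1/(2511 - ⅛*0) = 1/(2511 + 0) = 1/2511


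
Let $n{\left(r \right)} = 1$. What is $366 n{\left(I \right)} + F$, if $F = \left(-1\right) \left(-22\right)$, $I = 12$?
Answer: $388$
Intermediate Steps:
$F = 22$
$366 n{\left(I \right)} + F = 366 \cdot 1 + 22 = 366 + 22 = 388$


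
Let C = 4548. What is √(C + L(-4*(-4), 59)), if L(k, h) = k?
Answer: 2*√1141 ≈ 67.557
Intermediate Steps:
√(C + L(-4*(-4), 59)) = √(4548 - 4*(-4)) = √(4548 + 16) = √4564 = 2*√1141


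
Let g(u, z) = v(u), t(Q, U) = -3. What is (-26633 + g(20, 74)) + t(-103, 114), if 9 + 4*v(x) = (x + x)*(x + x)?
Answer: -104953/4 ≈ -26238.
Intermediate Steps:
v(x) = -9/4 + x² (v(x) = -9/4 + ((x + x)*(x + x))/4 = -9/4 + ((2*x)*(2*x))/4 = -9/4 + (4*x²)/4 = -9/4 + x²)
g(u, z) = -9/4 + u²
(-26633 + g(20, 74)) + t(-103, 114) = (-26633 + (-9/4 + 20²)) - 3 = (-26633 + (-9/4 + 400)) - 3 = (-26633 + 1591/4) - 3 = -104941/4 - 3 = -104953/4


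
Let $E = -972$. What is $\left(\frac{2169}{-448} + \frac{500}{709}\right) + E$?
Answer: $- \frac{310052125}{317632} \approx -976.14$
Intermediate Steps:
$\left(\frac{2169}{-448} + \frac{500}{709}\right) + E = \left(\frac{2169}{-448} + \frac{500}{709}\right) - 972 = \left(2169 \left(- \frac{1}{448}\right) + 500 \cdot \frac{1}{709}\right) - 972 = \left(- \frac{2169}{448} + \frac{500}{709}\right) - 972 = - \frac{1313821}{317632} - 972 = - \frac{310052125}{317632}$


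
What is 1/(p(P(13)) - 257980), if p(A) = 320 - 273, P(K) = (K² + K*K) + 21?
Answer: -1/257933 ≈ -3.8770e-6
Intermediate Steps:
P(K) = 21 + 2*K² (P(K) = (K² + K²) + 21 = 2*K² + 21 = 21 + 2*K²)
p(A) = 47
1/(p(P(13)) - 257980) = 1/(47 - 257980) = 1/(-257933) = -1/257933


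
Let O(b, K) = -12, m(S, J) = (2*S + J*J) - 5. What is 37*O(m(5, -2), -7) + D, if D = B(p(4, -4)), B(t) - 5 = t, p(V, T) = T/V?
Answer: -440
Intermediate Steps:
B(t) = 5 + t
D = 4 (D = 5 - 4/4 = 5 - 4*¼ = 5 - 1 = 4)
m(S, J) = -5 + J² + 2*S (m(S, J) = (2*S + J²) - 5 = (J² + 2*S) - 5 = -5 + J² + 2*S)
37*O(m(5, -2), -7) + D = 37*(-12) + 4 = -444 + 4 = -440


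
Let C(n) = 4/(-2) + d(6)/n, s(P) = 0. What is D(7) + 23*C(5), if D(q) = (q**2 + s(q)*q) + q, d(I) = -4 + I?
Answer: 96/5 ≈ 19.200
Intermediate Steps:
D(q) = q + q**2 (D(q) = (q**2 + 0*q) + q = (q**2 + 0) + q = q**2 + q = q + q**2)
C(n) = -2 + 2/n (C(n) = 4/(-2) + (-4 + 6)/n = 4*(-1/2) + 2/n = -2 + 2/n)
D(7) + 23*C(5) = 7*(1 + 7) + 23*(-2 + 2/5) = 7*8 + 23*(-2 + 2*(1/5)) = 56 + 23*(-2 + 2/5) = 56 + 23*(-8/5) = 56 - 184/5 = 96/5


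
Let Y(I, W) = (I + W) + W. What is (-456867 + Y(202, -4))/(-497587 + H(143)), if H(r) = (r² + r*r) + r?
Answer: 456673/456546 ≈ 1.0003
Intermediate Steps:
Y(I, W) = I + 2*W
H(r) = r + 2*r² (H(r) = (r² + r²) + r = 2*r² + r = r + 2*r²)
(-456867 + Y(202, -4))/(-497587 + H(143)) = (-456867 + (202 + 2*(-4)))/(-497587 + 143*(1 + 2*143)) = (-456867 + (202 - 8))/(-497587 + 143*(1 + 286)) = (-456867 + 194)/(-497587 + 143*287) = -456673/(-497587 + 41041) = -456673/(-456546) = -456673*(-1/456546) = 456673/456546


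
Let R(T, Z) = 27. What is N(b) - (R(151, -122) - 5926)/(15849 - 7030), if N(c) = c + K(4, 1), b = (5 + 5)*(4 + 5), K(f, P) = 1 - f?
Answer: 773152/8819 ≈ 87.669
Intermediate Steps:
b = 90 (b = 10*9 = 90)
N(c) = -3 + c (N(c) = c + (1 - 1*4) = c + (1 - 4) = c - 3 = -3 + c)
N(b) - (R(151, -122) - 5926)/(15849 - 7030) = (-3 + 90) - (27 - 5926)/(15849 - 7030) = 87 - (-5899)/8819 = 87 - 1*(-5899/8819) = 87 + 5899/8819 = 773152/8819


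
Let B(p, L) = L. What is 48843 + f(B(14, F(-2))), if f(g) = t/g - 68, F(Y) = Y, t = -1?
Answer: 97551/2 ≈ 48776.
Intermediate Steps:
f(g) = -68 - 1/g (f(g) = -1/g - 68 = -68 - 1/g)
48843 + f(B(14, F(-2))) = 48843 + (-68 - 1/(-2)) = 48843 + (-68 - 1*(-½)) = 48843 + (-68 + ½) = 48843 - 135/2 = 97551/2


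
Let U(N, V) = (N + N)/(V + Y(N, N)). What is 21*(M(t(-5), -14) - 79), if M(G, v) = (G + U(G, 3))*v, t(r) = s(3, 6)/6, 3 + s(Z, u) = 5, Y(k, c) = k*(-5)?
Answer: -1904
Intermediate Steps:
Y(k, c) = -5*k
s(Z, u) = 2 (s(Z, u) = -3 + 5 = 2)
t(r) = ⅓ (t(r) = 2/6 = 2*(⅙) = ⅓)
U(N, V) = 2*N/(V - 5*N) (U(N, V) = (N + N)/(V - 5*N) = (2*N)/(V - 5*N) = 2*N/(V - 5*N))
M(G, v) = v*(G - 2*G/(-3 + 5*G)) (M(G, v) = (G - 2*G/(-1*3 + 5*G))*v = (G - 2*G/(-3 + 5*G))*v = v*(G - 2*G/(-3 + 5*G)))
21*(M(t(-5), -14) - 79) = 21*(5*(⅓)*(-14)*(-1 + ⅓)/(-3 + 5*(⅓)) - 79) = 21*(5*(⅓)*(-14)*(-⅔)/(-3 + 5/3) - 79) = 21*(5*(⅓)*(-14)*(-⅔)/(-4/3) - 79) = 21*(5*(⅓)*(-14)*(-¾)*(-⅔) - 79) = 21*(-35/3 - 79) = 21*(-272/3) = -1904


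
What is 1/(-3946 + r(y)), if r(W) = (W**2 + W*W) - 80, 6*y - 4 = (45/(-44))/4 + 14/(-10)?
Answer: -13939200/56114963231 ≈ -0.00024840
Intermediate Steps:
y = 2063/5280 (y = 2/3 + ((45/(-44))/4 + 14/(-10))/6 = 2/3 + ((45*(-1/44))*(1/4) + 14*(-1/10))/6 = 2/3 + (-45/44*1/4 - 7/5)/6 = 2/3 + (-45/176 - 7/5)/6 = 2/3 + (1/6)*(-1457/880) = 2/3 - 1457/5280 = 2063/5280 ≈ 0.39072)
r(W) = -80 + 2*W**2 (r(W) = (W**2 + W**2) - 80 = 2*W**2 - 80 = -80 + 2*W**2)
1/(-3946 + r(y)) = 1/(-3946 + (-80 + 2*(2063/5280)**2)) = 1/(-3946 + (-80 + 2*(4255969/27878400))) = 1/(-3946 + (-80 + 4255969/13939200)) = 1/(-3946 - 1110880031/13939200) = 1/(-56114963231/13939200) = -13939200/56114963231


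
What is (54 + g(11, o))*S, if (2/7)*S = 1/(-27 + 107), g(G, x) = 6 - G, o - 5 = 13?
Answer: 343/160 ≈ 2.1437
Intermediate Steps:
o = 18 (o = 5 + 13 = 18)
S = 7/160 (S = 7/(2*(-27 + 107)) = (7/2)/80 = (7/2)*(1/80) = 7/160 ≈ 0.043750)
(54 + g(11, o))*S = (54 + (6 - 1*11))*(7/160) = (54 + (6 - 11))*(7/160) = (54 - 5)*(7/160) = 49*(7/160) = 343/160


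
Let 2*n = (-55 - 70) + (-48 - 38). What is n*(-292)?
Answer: 30806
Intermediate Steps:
n = -211/2 (n = ((-55 - 70) + (-48 - 38))/2 = (-125 - 86)/2 = (½)*(-211) = -211/2 ≈ -105.50)
n*(-292) = -211/2*(-292) = 30806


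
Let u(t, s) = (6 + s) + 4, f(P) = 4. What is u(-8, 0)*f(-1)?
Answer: 40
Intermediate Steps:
u(t, s) = 10 + s
u(-8, 0)*f(-1) = (10 + 0)*4 = 10*4 = 40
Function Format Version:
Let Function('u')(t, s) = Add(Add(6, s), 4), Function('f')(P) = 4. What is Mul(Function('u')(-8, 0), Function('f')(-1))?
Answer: 40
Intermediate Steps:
Function('u')(t, s) = Add(10, s)
Mul(Function('u')(-8, 0), Function('f')(-1)) = Mul(Add(10, 0), 4) = Mul(10, 4) = 40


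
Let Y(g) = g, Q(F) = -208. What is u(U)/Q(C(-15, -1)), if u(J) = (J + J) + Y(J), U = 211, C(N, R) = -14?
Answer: -633/208 ≈ -3.0433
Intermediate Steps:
u(J) = 3*J (u(J) = (J + J) + J = 2*J + J = 3*J)
u(U)/Q(C(-15, -1)) = (3*211)/(-208) = 633*(-1/208) = -633/208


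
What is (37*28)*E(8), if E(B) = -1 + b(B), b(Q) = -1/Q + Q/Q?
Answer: -259/2 ≈ -129.50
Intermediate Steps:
b(Q) = 1 - 1/Q (b(Q) = -1/Q + 1 = 1 - 1/Q)
E(B) = -1 + (-1 + B)/B
(37*28)*E(8) = (37*28)*(-1/8) = 1036*(-1*⅛) = 1036*(-⅛) = -259/2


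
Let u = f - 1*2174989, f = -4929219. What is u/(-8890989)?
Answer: 7104208/8890989 ≈ 0.79903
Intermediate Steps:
u = -7104208 (u = -4929219 - 1*2174989 = -4929219 - 2174989 = -7104208)
u/(-8890989) = -7104208/(-8890989) = -7104208*(-1/8890989) = 7104208/8890989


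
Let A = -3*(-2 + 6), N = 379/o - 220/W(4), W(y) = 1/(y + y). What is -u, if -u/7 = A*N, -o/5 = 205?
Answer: 151567836/1025 ≈ 1.4787e+5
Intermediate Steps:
o = -1025 (o = -5*205 = -1025)
W(y) = 1/(2*y)
N = -1804379/1025 (N = 379/(-1025) - 220/((½)/4) = 379*(-1/1025) - 220/((½)*(¼)) = -379/1025 - 220/⅛ = -379/1025 - 220*8 = -379/1025 - 1760 = -1804379/1025 ≈ -1760.4)
A = -12 (A = -3*4 = -12)
u = -151567836/1025 (u = -(-84)*(-1804379)/1025 = -7*21652548/1025 = -151567836/1025 ≈ -1.4787e+5)
-u = -1*(-151567836/1025) = 151567836/1025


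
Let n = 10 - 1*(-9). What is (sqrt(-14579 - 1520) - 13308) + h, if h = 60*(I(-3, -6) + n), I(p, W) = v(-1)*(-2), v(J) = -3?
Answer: -11808 + I*sqrt(16099) ≈ -11808.0 + 126.88*I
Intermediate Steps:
n = 19 (n = 10 + 9 = 19)
I(p, W) = 6 (I(p, W) = -3*(-2) = 6)
h = 1500 (h = 60*(6 + 19) = 60*25 = 1500)
(sqrt(-14579 - 1520) - 13308) + h = (sqrt(-14579 - 1520) - 13308) + 1500 = (sqrt(-16099) - 13308) + 1500 = (I*sqrt(16099) - 13308) + 1500 = (-13308 + I*sqrt(16099)) + 1500 = -11808 + I*sqrt(16099)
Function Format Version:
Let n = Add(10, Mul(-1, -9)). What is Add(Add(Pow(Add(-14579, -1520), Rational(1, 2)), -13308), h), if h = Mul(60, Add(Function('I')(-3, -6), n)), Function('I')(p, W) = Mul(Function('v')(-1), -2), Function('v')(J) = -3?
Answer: Add(-11808, Mul(I, Pow(16099, Rational(1, 2)))) ≈ Add(-11808., Mul(126.88, I))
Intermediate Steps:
n = 19 (n = Add(10, 9) = 19)
Function('I')(p, W) = 6 (Function('I')(p, W) = Mul(-3, -2) = 6)
h = 1500 (h = Mul(60, Add(6, 19)) = Mul(60, 25) = 1500)
Add(Add(Pow(Add(-14579, -1520), Rational(1, 2)), -13308), h) = Add(Add(Pow(Add(-14579, -1520), Rational(1, 2)), -13308), 1500) = Add(Add(Pow(-16099, Rational(1, 2)), -13308), 1500) = Add(Add(Mul(I, Pow(16099, Rational(1, 2))), -13308), 1500) = Add(Add(-13308, Mul(I, Pow(16099, Rational(1, 2)))), 1500) = Add(-11808, Mul(I, Pow(16099, Rational(1, 2))))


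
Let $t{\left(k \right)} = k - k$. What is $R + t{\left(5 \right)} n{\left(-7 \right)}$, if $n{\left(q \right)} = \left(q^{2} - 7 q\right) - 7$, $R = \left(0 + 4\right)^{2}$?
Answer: $16$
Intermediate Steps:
$t{\left(k \right)} = 0$
$R = 16$ ($R = 4^{2} = 16$)
$n{\left(q \right)} = -7 + q^{2} - 7 q$
$R + t{\left(5 \right)} n{\left(-7 \right)} = 16 + 0 \left(-7 + \left(-7\right)^{2} - -49\right) = 16 + 0 \left(-7 + 49 + 49\right) = 16 + 0 \cdot 91 = 16 + 0 = 16$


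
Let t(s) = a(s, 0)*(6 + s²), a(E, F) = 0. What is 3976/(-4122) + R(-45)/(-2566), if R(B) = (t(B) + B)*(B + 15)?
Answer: -3941779/2644263 ≈ -1.4907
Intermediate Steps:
t(s) = 0 (t(s) = 0*(6 + s²) = 0)
R(B) = B*(15 + B) (R(B) = (0 + B)*(B + 15) = B*(15 + B))
3976/(-4122) + R(-45)/(-2566) = 3976/(-4122) - 45*(15 - 45)/(-2566) = 3976*(-1/4122) - 45*(-30)*(-1/2566) = -1988/2061 + 1350*(-1/2566) = -1988/2061 - 675/1283 = -3941779/2644263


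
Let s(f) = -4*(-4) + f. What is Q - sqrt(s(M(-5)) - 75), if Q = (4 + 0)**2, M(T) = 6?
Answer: 16 - I*sqrt(53) ≈ 16.0 - 7.2801*I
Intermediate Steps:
Q = 16 (Q = 4**2 = 16)
s(f) = 16 + f
Q - sqrt(s(M(-5)) - 75) = 16 - sqrt((16 + 6) - 75) = 16 - sqrt(22 - 75) = 16 - sqrt(-53) = 16 - I*sqrt(53)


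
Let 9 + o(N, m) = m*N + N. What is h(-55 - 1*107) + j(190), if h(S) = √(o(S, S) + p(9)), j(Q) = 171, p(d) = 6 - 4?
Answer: 171 + 5*√1043 ≈ 332.48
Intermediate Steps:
p(d) = 2
o(N, m) = -9 + N + N*m (o(N, m) = -9 + (m*N + N) = -9 + (N*m + N) = -9 + (N + N*m) = -9 + N + N*m)
h(S) = √(-7 + S + S²) (h(S) = √((-9 + S + S*S) + 2) = √((-9 + S + S²) + 2) = √(-7 + S + S²))
h(-55 - 1*107) + j(190) = √(-7 + (-55 - 1*107) + (-55 - 1*107)²) + 171 = √(-7 + (-55 - 107) + (-55 - 107)²) + 171 = √(-7 - 162 + (-162)²) + 171 = √(-7 - 162 + 26244) + 171 = √26075 + 171 = 5*√1043 + 171 = 171 + 5*√1043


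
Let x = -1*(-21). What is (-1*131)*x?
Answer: -2751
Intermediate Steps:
x = 21
(-1*131)*x = -1*131*21 = -131*21 = -2751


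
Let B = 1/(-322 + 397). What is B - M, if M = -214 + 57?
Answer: 11776/75 ≈ 157.01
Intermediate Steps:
B = 1/75 ≈ 0.013333
M = -157
B - M = 1/75 - 1*(-157) = 1/75 + 157 = 11776/75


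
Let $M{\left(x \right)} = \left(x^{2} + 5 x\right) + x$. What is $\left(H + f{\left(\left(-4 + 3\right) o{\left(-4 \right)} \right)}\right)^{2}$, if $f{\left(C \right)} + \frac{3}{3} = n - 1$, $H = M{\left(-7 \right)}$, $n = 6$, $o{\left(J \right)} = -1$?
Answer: $121$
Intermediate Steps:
$M{\left(x \right)} = x^{2} + 6 x$
$H = 7$ ($H = - 7 \left(6 - 7\right) = \left(-7\right) \left(-1\right) = 7$)
$f{\left(C \right)} = 4$ ($f{\left(C \right)} = -1 + \left(6 - 1\right) = -1 + 5 = 4$)
$\left(H + f{\left(\left(-4 + 3\right) o{\left(-4 \right)} \right)}\right)^{2} = \left(7 + 4\right)^{2} = 11^{2} = 121$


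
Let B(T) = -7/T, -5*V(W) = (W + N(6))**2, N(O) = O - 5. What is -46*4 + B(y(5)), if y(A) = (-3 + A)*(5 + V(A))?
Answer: -4013/22 ≈ -182.41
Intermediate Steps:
N(O) = -5 + O
V(W) = -(1 + W)**2/5 (V(W) = -(W + (-5 + 6))**2/5 = -(W + 1)**2/5 = -(1 + W)**2/5)
y(A) = (-3 + A)*(5 - (1 + A)**2/5)
-46*4 + B(y(5)) = -46*4 - 7/(-72/5 + 6*5 - 1/5*5**3 + (1/5)*5**2) = -184 - 7/(-72/5 + 30 - 1/5*125 + (1/5)*25) = -184 - 7/(-72/5 + 30 - 25 + 5) = -184 - 7/(-22/5) = -184 - 7*(-5/22) = -184 + 35/22 = -4013/22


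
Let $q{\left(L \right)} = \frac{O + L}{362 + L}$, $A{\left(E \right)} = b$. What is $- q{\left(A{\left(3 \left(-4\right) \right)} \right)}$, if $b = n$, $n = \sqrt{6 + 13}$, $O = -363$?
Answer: $\frac{5257}{5241} - \frac{29 \sqrt{19}}{5241} \approx 0.97893$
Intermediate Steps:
$n = \sqrt{19} \approx 4.3589$
$b = \sqrt{19} \approx 4.3589$
$A{\left(E \right)} = \sqrt{19}$
$q{\left(L \right)} = \frac{-363 + L}{362 + L}$
$- q{\left(A{\left(3 \left(-4\right) \right)} \right)} = - \frac{-363 + \sqrt{19}}{362 + \sqrt{19}}$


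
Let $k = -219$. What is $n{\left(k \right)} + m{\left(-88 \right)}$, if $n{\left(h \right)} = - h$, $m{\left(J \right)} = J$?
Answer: $131$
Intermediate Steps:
$n{\left(k \right)} + m{\left(-88 \right)} = \left(-1\right) \left(-219\right) - 88 = 219 - 88 = 131$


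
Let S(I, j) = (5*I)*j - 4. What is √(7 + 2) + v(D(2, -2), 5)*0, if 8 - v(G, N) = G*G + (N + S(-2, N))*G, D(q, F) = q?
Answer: 3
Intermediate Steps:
S(I, j) = -4 + 5*I*j (S(I, j) = 5*I*j - 4 = -4 + 5*I*j)
v(G, N) = 8 - G² - G*(-4 - 9*N) (v(G, N) = 8 - (G*G + (N + (-4 + 5*(-2)*N))*G) = 8 - (G² + (N + (-4 - 10*N))*G) = 8 - (G² + (-4 - 9*N)*G) = 8 - (G² + G*(-4 - 9*N)) = 8 + (-G² - G*(-4 - 9*N)) = 8 - G² - G*(-4 - 9*N))
√(7 + 2) + v(D(2, -2), 5)*0 = √(7 + 2) + (8 - 1*2² + 4*2 + 9*2*5)*0 = √9 + (8 - 1*4 + 8 + 90)*0 = 3 + (8 - 4 + 8 + 90)*0 = 3 + 102*0 = 3 + 0 = 3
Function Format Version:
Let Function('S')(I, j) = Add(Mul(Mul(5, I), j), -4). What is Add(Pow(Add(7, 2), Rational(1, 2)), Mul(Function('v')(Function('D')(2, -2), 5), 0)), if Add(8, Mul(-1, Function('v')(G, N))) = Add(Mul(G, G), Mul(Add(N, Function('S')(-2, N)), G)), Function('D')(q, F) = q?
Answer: 3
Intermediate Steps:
Function('S')(I, j) = Add(-4, Mul(5, I, j)) (Function('S')(I, j) = Add(Mul(5, I, j), -4) = Add(-4, Mul(5, I, j)))
Function('v')(G, N) = Add(8, Mul(-1, Pow(G, 2)), Mul(-1, G, Add(-4, Mul(-9, N)))) (Function('v')(G, N) = Add(8, Mul(-1, Add(Mul(G, G), Mul(Add(N, Add(-4, Mul(5, -2, N))), G)))) = Add(8, Mul(-1, Add(Pow(G, 2), Mul(Add(N, Add(-4, Mul(-10, N))), G)))) = Add(8, Mul(-1, Add(Pow(G, 2), Mul(Add(-4, Mul(-9, N)), G)))) = Add(8, Mul(-1, Add(Pow(G, 2), Mul(G, Add(-4, Mul(-9, N)))))) = Add(8, Add(Mul(-1, Pow(G, 2)), Mul(-1, G, Add(-4, Mul(-9, N))))) = Add(8, Mul(-1, Pow(G, 2)), Mul(-1, G, Add(-4, Mul(-9, N)))))
Add(Pow(Add(7, 2), Rational(1, 2)), Mul(Function('v')(Function('D')(2, -2), 5), 0)) = Add(Pow(Add(7, 2), Rational(1, 2)), Mul(Add(8, Mul(-1, Pow(2, 2)), Mul(4, 2), Mul(9, 2, 5)), 0)) = Add(Pow(9, Rational(1, 2)), Mul(Add(8, Mul(-1, 4), 8, 90), 0)) = Add(3, Mul(Add(8, -4, 8, 90), 0)) = Add(3, Mul(102, 0)) = Add(3, 0) = 3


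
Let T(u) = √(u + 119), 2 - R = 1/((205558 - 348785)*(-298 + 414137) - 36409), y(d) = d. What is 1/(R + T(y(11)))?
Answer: -1405313271240930366590/88534736087384355500019 + 3513283178072689439044*√130/442673680436921777500095 ≈ 0.074617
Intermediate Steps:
R = 118545909725/59272954862 (R = 2 - 1/((205558 - 348785)*(-298 + 414137) - 36409) = 2 - 1/(-143227*413839 - 36409) = 2 - 1/(-59272918453 - 36409) = 2 - 1/(-59272954862) = 2 - 1*(-1/59272954862) = 2 + 1/59272954862 = 118545909725/59272954862 ≈ 2.0000)
T(u) = √(119 + u)
1/(R + T(y(11))) = 1/(118545909725/59272954862 + √(119 + 11)) = 1/(118545909725/59272954862 + √130)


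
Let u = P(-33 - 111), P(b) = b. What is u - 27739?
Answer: -27883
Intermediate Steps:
u = -144 (u = -33 - 111 = -144)
u - 27739 = -144 - 27739 = -27883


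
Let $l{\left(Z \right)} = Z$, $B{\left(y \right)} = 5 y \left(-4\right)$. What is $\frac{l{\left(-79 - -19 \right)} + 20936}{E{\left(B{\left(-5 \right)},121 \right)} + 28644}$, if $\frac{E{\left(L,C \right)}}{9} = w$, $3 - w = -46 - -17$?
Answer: $\frac{5219}{7233} \approx 0.72155$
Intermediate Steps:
$w = 32$ ($w = 3 - \left(-46 - -17\right) = 3 - \left(-46 + 17\right) = 3 - -29 = 3 + 29 = 32$)
$B{\left(y \right)} = - 20 y$
$E{\left(L,C \right)} = 288$ ($E{\left(L,C \right)} = 9 \cdot 32 = 288$)
$\frac{l{\left(-79 - -19 \right)} + 20936}{E{\left(B{\left(-5 \right)},121 \right)} + 28644} = \frac{\left(-79 - -19\right) + 20936}{288 + 28644} = \frac{\left(-79 + 19\right) + 20936}{28932} = \left(-60 + 20936\right) \frac{1}{28932} = 20876 \cdot \frac{1}{28932} = \frac{5219}{7233}$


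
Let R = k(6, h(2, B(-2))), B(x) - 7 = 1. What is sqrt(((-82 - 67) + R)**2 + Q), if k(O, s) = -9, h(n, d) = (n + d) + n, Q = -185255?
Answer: I*sqrt(160291) ≈ 400.36*I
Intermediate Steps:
B(x) = 8 (B(x) = 7 + 1 = 8)
h(n, d) = d + 2*n (h(n, d) = (d + n) + n = d + 2*n)
R = -9
sqrt(((-82 - 67) + R)**2 + Q) = sqrt(((-82 - 67) - 9)**2 - 185255) = sqrt((-149 - 9)**2 - 185255) = sqrt((-158)**2 - 185255) = sqrt(24964 - 185255) = sqrt(-160291) = I*sqrt(160291)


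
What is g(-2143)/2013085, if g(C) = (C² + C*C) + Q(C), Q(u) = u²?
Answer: 13777347/2013085 ≈ 6.8439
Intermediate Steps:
g(C) = 3*C² (g(C) = (C² + C*C) + C² = (C² + C²) + C² = 2*C² + C² = 3*C²)
g(-2143)/2013085 = (3*(-2143)²)/2013085 = (3*4592449)*(1/2013085) = 13777347*(1/2013085) = 13777347/2013085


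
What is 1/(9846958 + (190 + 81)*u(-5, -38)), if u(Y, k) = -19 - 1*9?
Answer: 1/9839370 ≈ 1.0163e-7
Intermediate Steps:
u(Y, k) = -28 (u(Y, k) = -19 - 9 = -28)
1/(9846958 + (190 + 81)*u(-5, -38)) = 1/(9846958 + (190 + 81)*(-28)) = 1/(9846958 + 271*(-28)) = 1/(9846958 - 7588) = 1/9839370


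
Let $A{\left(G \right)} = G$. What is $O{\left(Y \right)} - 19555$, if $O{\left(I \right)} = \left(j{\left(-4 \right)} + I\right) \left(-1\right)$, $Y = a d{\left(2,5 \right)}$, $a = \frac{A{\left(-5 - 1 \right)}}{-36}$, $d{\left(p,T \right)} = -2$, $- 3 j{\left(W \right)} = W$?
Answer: $-19556$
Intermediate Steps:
$j{\left(W \right)} = - \frac{W}{3}$
$a = \frac{1}{6}$ ($a = \frac{-5 - 1}{-36} = \left(-6\right) \left(- \frac{1}{36}\right) = \frac{1}{6} \approx 0.16667$)
$Y = - \frac{1}{3}$ ($Y = \frac{1}{6} \left(-2\right) = - \frac{1}{3} \approx -0.33333$)
$O{\left(I \right)} = - \frac{4}{3} - I$ ($O{\left(I \right)} = \left(\left(- \frac{1}{3}\right) \left(-4\right) + I\right) \left(-1\right) = \left(\frac{4}{3} + I\right) \left(-1\right) = - \frac{4}{3} - I$)
$O{\left(Y \right)} - 19555 = \left(- \frac{4}{3} - - \frac{1}{3}\right) - 19555 = \left(- \frac{4}{3} + \frac{1}{3}\right) - 19555 = -1 - 19555 = -19556$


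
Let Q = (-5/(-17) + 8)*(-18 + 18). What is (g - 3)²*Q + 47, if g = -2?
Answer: 47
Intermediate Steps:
Q = 0 (Q = (-5*(-1/17) + 8)*0 = (5/17 + 8)*0 = (141/17)*0 = 0)
(g - 3)²*Q + 47 = (-2 - 3)²*0 + 47 = (-5)²*0 + 47 = 25*0 + 47 = 0 + 47 = 47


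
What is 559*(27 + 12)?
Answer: 21801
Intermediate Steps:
559*(27 + 12) = 559*39 = 21801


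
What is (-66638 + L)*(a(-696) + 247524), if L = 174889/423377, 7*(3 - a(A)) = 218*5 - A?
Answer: -6976236801421173/423377 ≈ -1.6478e+10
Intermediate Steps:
a(A) = -1069/7 + A/7 (a(A) = 3 - (218*5 - A)/7 = 3 - (1090 - A)/7 = 3 + (-1090/7 + A/7) = -1069/7 + A/7)
L = 174889/423377 (L = 174889*(1/423377) = 174889/423377 ≈ 0.41308)
(-66638 + L)*(a(-696) + 247524) = (-66638 + 174889/423377)*((-1069/7 + (⅐)*(-696)) + 247524) = -28212821637*((-1069/7 - 696/7) + 247524)/423377 = -28212821637*(-1765/7 + 247524)/423377 = -28212821637/423377*1730903/7 = -6976236801421173/423377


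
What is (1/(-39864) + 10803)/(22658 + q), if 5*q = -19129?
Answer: 2153253955/3753634104 ≈ 0.57364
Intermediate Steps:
q = -19129/5 (q = (⅕)*(-19129) = -19129/5 ≈ -3825.8)
(1/(-39864) + 10803)/(22658 + q) = (1/(-39864) + 10803)/(22658 - 19129/5) = (-1/39864 + 10803)/(94161/5) = (430650791/39864)*(5/94161) = 2153253955/3753634104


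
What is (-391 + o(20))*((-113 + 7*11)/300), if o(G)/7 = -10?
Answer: 1383/25 ≈ 55.320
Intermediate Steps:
o(G) = -70 (o(G) = 7*(-10) = -70)
(-391 + o(20))*((-113 + 7*11)/300) = (-391 - 70)*((-113 + 7*11)/300) = -461*(-113 + 77)/300 = -(-16596)/300 = -461*(-3/25) = 1383/25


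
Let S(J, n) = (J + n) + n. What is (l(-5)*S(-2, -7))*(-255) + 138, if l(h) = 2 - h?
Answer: 28698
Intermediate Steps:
S(J, n) = J + 2*n
(l(-5)*S(-2, -7))*(-255) + 138 = ((2 - 1*(-5))*(-2 + 2*(-7)))*(-255) + 138 = ((2 + 5)*(-2 - 14))*(-255) + 138 = (7*(-16))*(-255) + 138 = -112*(-255) + 138 = 28560 + 138 = 28698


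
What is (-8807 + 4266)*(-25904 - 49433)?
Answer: 342105317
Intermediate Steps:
(-8807 + 4266)*(-25904 - 49433) = -4541*(-75337) = 342105317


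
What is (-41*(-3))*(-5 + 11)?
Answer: 738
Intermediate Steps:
(-41*(-3))*(-5 + 11) = 123*6 = 738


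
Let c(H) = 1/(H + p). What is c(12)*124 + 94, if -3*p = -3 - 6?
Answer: 1534/15 ≈ 102.27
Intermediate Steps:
p = 3 (p = -(-3 - 6)/3 = -⅓*(-9) = 3)
c(H) = 1/(3 + H) (c(H) = 1/(H + 3) = 1/(3 + H))
c(12)*124 + 94 = 124/(3 + 12) + 94 = 124/15 + 94 = 1534/15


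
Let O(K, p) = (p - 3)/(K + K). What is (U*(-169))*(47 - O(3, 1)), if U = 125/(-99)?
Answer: 2999750/297 ≈ 10100.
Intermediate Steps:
O(K, p) = (-3 + p)/(2*K) (O(K, p) = (-3 + p)/((2*K)) = (-3 + p)*(1/(2*K)) = (-3 + p)/(2*K))
U = -125/99 (U = 125*(-1/99) = -125/99 ≈ -1.2626)
(U*(-169))*(47 - O(3, 1)) = (-125/99*(-169))*(47 - (-3 + 1)/(2*3)) = 21125*(47 - (-2)/(2*3))/99 = 21125*(47 - 1*(-1/3))/99 = 21125*(47 + 1/3)/99 = (21125/99)*(142/3) = 2999750/297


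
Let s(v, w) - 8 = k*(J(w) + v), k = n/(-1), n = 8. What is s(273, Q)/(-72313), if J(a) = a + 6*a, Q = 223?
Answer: 14664/72313 ≈ 0.20279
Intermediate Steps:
J(a) = 7*a
k = -8 (k = 8/(-1) = 8*(-1) = -8)
s(v, w) = 8 - 56*w - 8*v (s(v, w) = 8 - 8*(7*w + v) = 8 - 8*(v + 7*w) = 8 + (-56*w - 8*v) = 8 - 56*w - 8*v)
s(273, Q)/(-72313) = (8 - 56*223 - 8*273)/(-72313) = (8 - 12488 - 2184)*(-1/72313) = -14664*(-1/72313) = 14664/72313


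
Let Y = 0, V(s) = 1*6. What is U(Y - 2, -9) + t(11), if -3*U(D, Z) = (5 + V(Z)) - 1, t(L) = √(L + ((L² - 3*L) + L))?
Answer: -10/3 + √110 ≈ 7.1548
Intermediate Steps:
V(s) = 6
t(L) = √(L² - L) (t(L) = √(L + (L² - 2*L)) = √(L² - L))
U(D, Z) = -10/3 (U(D, Z) = -((5 + 6) - 1)/3 = -(11 - 1)/3 = -⅓*10 = -10/3)
U(Y - 2, -9) + t(11) = -10/3 + √(11*(-1 + 11)) = -10/3 + √(11*10) = -10/3 + √110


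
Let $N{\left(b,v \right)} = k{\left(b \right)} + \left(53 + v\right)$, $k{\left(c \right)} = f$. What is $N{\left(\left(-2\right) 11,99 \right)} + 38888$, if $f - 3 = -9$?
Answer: $39034$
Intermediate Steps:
$f = -6$ ($f = 3 - 9 = -6$)
$k{\left(c \right)} = -6$
$N{\left(b,v \right)} = 47 + v$ ($N{\left(b,v \right)} = -6 + \left(53 + v\right) = 47 + v$)
$N{\left(\left(-2\right) 11,99 \right)} + 38888 = \left(47 + 99\right) + 38888 = 146 + 38888 = 39034$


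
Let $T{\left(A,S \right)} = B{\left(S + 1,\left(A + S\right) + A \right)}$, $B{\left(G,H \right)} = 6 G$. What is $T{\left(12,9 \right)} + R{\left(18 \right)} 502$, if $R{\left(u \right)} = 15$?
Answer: $7590$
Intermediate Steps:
$T{\left(A,S \right)} = 6 + 6 S$ ($T{\left(A,S \right)} = 6 \left(S + 1\right) = 6 \left(1 + S\right) = 6 + 6 S$)
$T{\left(12,9 \right)} + R{\left(18 \right)} 502 = \left(6 + 6 \cdot 9\right) + 15 \cdot 502 = \left(6 + 54\right) + 7530 = 60 + 7530 = 7590$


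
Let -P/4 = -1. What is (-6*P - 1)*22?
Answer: -550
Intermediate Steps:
P = 4 (P = -4*(-1) = 4)
(-6*P - 1)*22 = (-6*4 - 1)*22 = (-24 - 1)*22 = -25*22 = -550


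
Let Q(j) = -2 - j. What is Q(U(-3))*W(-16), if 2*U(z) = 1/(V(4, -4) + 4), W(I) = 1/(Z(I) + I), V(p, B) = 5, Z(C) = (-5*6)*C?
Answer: -37/8352 ≈ -0.0044301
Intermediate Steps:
Z(C) = -30*C
W(I) = -1/(29*I) (W(I) = 1/(-30*I + I) = 1/(-29*I) = -1/(29*I))
U(z) = 1/18 (U(z) = 1/(2*(5 + 4)) = (½)/9 = (½)*(⅑) = 1/18)
Q(U(-3))*W(-16) = (-2 - 1*1/18)*(-1/29/(-16)) = (-2 - 1/18)*(-1/29*(-1/16)) = -37/18*1/464 = -37/8352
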